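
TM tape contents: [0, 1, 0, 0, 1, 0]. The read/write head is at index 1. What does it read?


Tape: [0, 1, 0, 0, 1, 0]
Positions: 0 1 2 3 4 5
Values:    0 1 0 0 1 0
Head at position 1
tape[1] = 1

1


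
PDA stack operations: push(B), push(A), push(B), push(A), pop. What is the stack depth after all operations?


Tracing stack operations:
  push(B) -> stack = [B], depth=1
  push(A) -> stack = [B,A], depth=2
  push(B) -> stack = [B,A,B], depth=3
  push(A) -> stack = [B,A,B,A], depth=4
  pop -> removed A, stack = [B,A,B], depth=3
Final depth = 3

3


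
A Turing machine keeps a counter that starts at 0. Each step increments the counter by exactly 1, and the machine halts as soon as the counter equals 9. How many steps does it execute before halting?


Counter starts at 0. Counting sequence:
  Step 1: counter = 1
  Step 2: counter = 2
  Step 3: counter = 3
  Step 4: counter = 4
  Step 5: counter = 5
  Step 6: counter = 6
  ...
  Step 9: counter = 9
Counter reached 9 -> halt
Total steps = 9

9


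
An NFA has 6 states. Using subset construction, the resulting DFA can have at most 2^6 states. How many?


NFA has 6 states
Subset construction: each DFA state = subset of NFA states
Maximum subsets = 2^6
2^6 = 64

64


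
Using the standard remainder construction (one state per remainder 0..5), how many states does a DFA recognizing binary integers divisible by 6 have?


Divisibility by 6 is tracked via the remainder mod 6: 0, 1, ..., 5
The construction assigns one state to each remainder
Number of remainders = 6

6


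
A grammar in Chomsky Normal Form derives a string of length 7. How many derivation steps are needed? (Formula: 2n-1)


Chomsky Normal Form derivation:
String length n = 7
Each step either:
  - Splits a nonterminal into two (n-1 such steps)
  - Converts a nonterminal to terminal (n such steps)
Total = (n-1) + n = 2n - 1
= 2(7) - 1
= 14 - 1
= 13

13


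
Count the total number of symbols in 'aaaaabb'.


String: 'aaaaabb'
Counting characters:
  'a' appears 5 time(s)
  'b' appears 2 time(s)
Total length = 5 + 2 = 7

7


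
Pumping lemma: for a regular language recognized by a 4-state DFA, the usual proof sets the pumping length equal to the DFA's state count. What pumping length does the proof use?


Pumping lemma for regular languages (standard proof):
Take p = |Q|, the number of DFA states.
Any string of length >= |Q| passes through |Q|+1 states while reading its first |Q| symbols,
so by pigeonhole some state repeats, giving the loop that can be pumped.
Here |Q| = 4
Therefore the proof uses p = 4

4


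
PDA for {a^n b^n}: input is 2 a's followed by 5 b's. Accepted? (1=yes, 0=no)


Language requires equal numbers of a's and b's
PDA pushes for each 'a', pops for each 'b'
Number of a's = 2
Number of b's = 5
2 != 5 -> Reject

0


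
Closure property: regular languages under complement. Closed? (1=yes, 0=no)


Regular languages are closed under:
- Union (DFA product construction)
- Intersection (DFA product construction)
- Complement (swap accept/reject states)
- Concatenation (NFA construction)
- Kleene star (NFA construction)
complement is in this list
Therefore: closed

1


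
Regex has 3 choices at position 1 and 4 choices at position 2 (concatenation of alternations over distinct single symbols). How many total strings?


First group: 3 alternatives
Second group: 4 alternatives
Concatenation: each choice from group 1 pairs with each from group 2
Total = 3 x 4 = 12

12


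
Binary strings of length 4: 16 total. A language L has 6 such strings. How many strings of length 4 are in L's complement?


Alphabet: {0,1}
String length: 4
Total strings of length 4 = 2^4 = 16
Strings in L = 6
Complement = total - |L|
= 16 - 6
= 10

10


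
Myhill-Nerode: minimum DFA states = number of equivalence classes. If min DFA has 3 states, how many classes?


Myhill-Nerode theorem:
Number of equivalence classes = number of states in minimal DFA
Minimal DFA states = 3
Therefore equivalence classes = 3

3


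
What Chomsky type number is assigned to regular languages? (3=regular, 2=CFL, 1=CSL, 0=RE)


Chomsky hierarchy levels:
  Type 3: Regular (DFA/NFA/regex)
  Type 2: Context-free (PDA)
  Type 1: Context-sensitive
  Type 0: Recursively enumerable (TM)
'regular' corresponds to Type 3

3


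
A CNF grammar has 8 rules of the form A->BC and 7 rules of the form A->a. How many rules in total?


CNF allows two rule forms:
  A -> BC (binary): 8 rules
  A -> a (terminal): 7 rules
Total = 8 + 7 = 15

15


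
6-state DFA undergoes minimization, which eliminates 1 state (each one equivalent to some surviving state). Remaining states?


Original DFA: 6 states
Redundant states removed: 1
Minimized states = original - removed
= 6 - 1
= 5

5


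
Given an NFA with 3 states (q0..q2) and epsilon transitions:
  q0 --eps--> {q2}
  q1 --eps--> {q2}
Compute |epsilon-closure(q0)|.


Starting from q0
Initialize closure = {q0}
Follow epsilon from q0 -> add q2
Final closure: {q0, q2}
Size = 2

2


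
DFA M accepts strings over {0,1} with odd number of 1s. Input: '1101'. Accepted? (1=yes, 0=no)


DFA has 2 states: q_even (start, accept=no) and q_odd
Processing string '1101' character by character:
  Position 0: read '1', 1-count=1 -> q_odd
  Position 1: read '1', 1-count=2 -> q_even
  Position 2: read '0', 1-count=2 -> q_even (no change)
  Position 3: read '1', 1-count=3 -> q_odd
Final state: q_odd, total 1s = 3 (odd); the DFA requires an odd count -> accept

1


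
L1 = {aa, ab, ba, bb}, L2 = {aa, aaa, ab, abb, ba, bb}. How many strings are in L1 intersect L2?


L1 = {aa, ab, ba, bb}
L2 = {aa, aaa, ab, abb, ba, bb}
Checking each string in L1 against L2:
  'aa': in L2? Yes
  'ab': in L2? Yes
  'ba': in L2? Yes
  'bb': in L2? Yes
Intersection = {aa, ab, ba, bb}
|L1 ∩ L2| = 4

4


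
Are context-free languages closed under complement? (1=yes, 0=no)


CFL closure properties:
  Closed under: union, concatenation, Kleene star
  NOT closed under: intersection, complement
Operation 'complement' is in not-closed list -> No (not closed)

0


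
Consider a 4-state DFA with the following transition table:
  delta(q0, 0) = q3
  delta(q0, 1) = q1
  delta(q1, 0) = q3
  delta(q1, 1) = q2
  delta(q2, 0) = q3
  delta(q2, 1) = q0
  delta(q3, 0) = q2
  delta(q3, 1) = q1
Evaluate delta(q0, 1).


Looking up transition function:
delta(q0, 1) in the table
Row: q0, Column: 1
Result: q1

q1


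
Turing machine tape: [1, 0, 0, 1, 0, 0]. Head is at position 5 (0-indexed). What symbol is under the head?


Tape: [1, 0, 0, 1, 0, 0]
Positions: 0 1 2 3 4 5
Values:    1 0 0 1 0 0
Head at position 5
tape[5] = 0

0


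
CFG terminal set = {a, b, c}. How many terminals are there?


Terminal symbols: a, b, c
Counting each: a (#1), b (#2), c (#3)
Total = 3

3


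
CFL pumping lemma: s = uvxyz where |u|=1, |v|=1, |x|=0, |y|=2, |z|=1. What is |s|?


|s| = |u| + |v| + |x| + |y| + |z|
= 1 + 1 + 0 + 2 + 1
= 2 + 0 + 3
= 2 + 3
= 5

5


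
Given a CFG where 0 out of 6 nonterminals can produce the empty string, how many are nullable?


Nonterminals: {S, A, B, C, D, E}
A nonterminal is nullable if it can derive epsilon
Counting nullable nonterminals: 0
Total nullable = 0

0


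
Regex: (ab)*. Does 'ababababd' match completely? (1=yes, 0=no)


Pattern: (ab)*
String: 'ababababd'
Pattern requires: zero or more repetitions of 'ab'
Length 9 is odd -> cannot be (ab)* -> no match
Result: 0

0


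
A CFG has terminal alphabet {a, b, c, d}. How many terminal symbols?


Terminal symbols: a, b, c, d
Counting each: a (#1), b (#2), c (#3), d (#4)
Total = 4

4


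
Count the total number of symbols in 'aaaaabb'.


String: 'aaaaabb'
Counting characters:
  'a' appears 5 time(s)
  'b' appears 2 time(s)
Total length = 5 + 2 = 7

7


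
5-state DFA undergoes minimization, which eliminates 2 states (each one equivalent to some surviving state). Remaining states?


Original DFA: 5 states
Redundant states removed: 2
Minimized states = original - removed
= 5 - 2
= 3

3


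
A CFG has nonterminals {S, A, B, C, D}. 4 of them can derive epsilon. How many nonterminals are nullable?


Nonterminals: {S, A, B, C, D}
A nonterminal is nullable if it can derive epsilon
Counting nullable nonterminals: 4
Total nullable = 4

4


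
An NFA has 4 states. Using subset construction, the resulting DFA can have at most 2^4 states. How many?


NFA has 4 states
Subset construction: each DFA state = subset of NFA states
Maximum subsets = 2^4
2^4 = 16

16


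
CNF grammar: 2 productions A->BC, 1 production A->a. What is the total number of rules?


CNF allows two rule forms:
  A -> BC (binary): 2 rules
  A -> a (terminal): 1 rule
Total = 2 + 1 = 3

3


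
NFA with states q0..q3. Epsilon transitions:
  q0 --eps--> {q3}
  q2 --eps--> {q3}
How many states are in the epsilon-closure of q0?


Starting from q0
Initialize closure = {q0}
Follow epsilon from q0 -> add q3
Final closure: {q0, q3}
Size = 2

2


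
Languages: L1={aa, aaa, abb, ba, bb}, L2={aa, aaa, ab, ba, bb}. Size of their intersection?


L1 = {aa, aaa, abb, ba, bb}
L2 = {aa, aaa, ab, ba, bb}
Checking each string in L1 against L2:
  'aa': in L2? Yes
  'aaa': in L2? Yes
  'abb': in L2? No
  'ba': in L2? Yes
  'bb': in L2? Yes
Intersection = {aa, aaa, ba, bb}
|L1 ∩ L2| = 4

4


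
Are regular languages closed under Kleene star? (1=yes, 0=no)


Regular languages are closed under:
- Union (DFA product construction)
- Intersection (DFA product construction)
- Complement (swap accept/reject states)
- Concatenation (NFA construction)
- Kleene star (NFA construction)
Kleene star is in this list
Therefore: closed

1


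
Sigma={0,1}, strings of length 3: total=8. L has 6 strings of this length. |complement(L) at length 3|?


Alphabet: {0,1}
String length: 3
Total strings of length 3 = 2^3 = 8
Strings in L = 6
Complement = total - |L|
= 8 - 6
= 2

2


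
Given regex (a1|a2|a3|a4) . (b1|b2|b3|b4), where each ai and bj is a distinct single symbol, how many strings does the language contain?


First group: 4 alternatives
Second group: 4 alternatives
Concatenation: each choice from group 1 pairs with each from group 2
Total = 4 x 4 = 16

16


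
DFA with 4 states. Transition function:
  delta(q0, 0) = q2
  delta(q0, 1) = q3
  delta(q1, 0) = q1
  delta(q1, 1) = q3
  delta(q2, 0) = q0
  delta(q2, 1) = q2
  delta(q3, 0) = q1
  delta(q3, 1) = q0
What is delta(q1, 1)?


Looking up transition function:
delta(q1, 1) in the table
Row: q1, Column: 1
Result: q3

q3


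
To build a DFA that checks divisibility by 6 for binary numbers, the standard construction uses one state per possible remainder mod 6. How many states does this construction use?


Divisibility by 6 is tracked via the remainder mod 6: 0, 1, ..., 5
The construction assigns one state to each remainder
Number of remainders = 6

6


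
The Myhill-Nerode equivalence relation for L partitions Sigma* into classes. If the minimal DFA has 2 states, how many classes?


Myhill-Nerode theorem:
Number of equivalence classes = number of states in minimal DFA
Minimal DFA states = 2
Therefore equivalence classes = 2

2


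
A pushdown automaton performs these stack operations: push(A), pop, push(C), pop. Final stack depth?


Tracing stack operations:
  push(A) -> stack = [A], depth=1
  pop -> removed A, stack = [], depth=0
  push(C) -> stack = [C], depth=1
  pop -> removed C, stack = [], depth=0
Final depth = 0

0


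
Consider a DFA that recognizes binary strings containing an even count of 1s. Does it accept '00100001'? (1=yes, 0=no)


DFA has 2 states: q_even (start, accept=yes) and q_odd
Processing string '00100001' character by character:
  Position 0: read '0', 1-count=0 -> q_even (no change)
  Position 1: read '0', 1-count=0 -> q_even (no change)
  Position 2: read '1', 1-count=1 -> q_odd
  Position 3: read '0', 1-count=1 -> q_odd (no change)
  Position 4: read '0', 1-count=1 -> q_odd (no change)
  Position 5: read '0', 1-count=1 -> q_odd (no change)
  Position 6: read '0', 1-count=1 -> q_odd (no change)
  Position 7: read '1', 1-count=2 -> q_even
Final state: q_even, total 1s = 2 (even); the DFA requires an even count -> accept

1


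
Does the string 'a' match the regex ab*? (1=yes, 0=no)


Pattern: ab*
String: 'a'
Pattern requires: exactly one 'a' followed by zero or more 'b's
First char is 'a' -> OK
Rest '': all b's? Yes
Result: 1

1


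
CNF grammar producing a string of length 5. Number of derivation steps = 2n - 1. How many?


Chomsky Normal Form derivation:
String length n = 5
Each step either:
  - Splits a nonterminal into two (n-1 such steps)
  - Converts a nonterminal to terminal (n such steps)
Total = (n-1) + n = 2n - 1
= 2(5) - 1
= 10 - 1
= 9

9


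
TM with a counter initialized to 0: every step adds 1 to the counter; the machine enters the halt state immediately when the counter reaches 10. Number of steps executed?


Counter starts at 0. Counting sequence:
  Step 1: counter = 1
  Step 2: counter = 2
  Step 3: counter = 3
  Step 4: counter = 4
  Step 5: counter = 5
  Step 6: counter = 6
  ...
  Step 10: counter = 10
Counter reached 10 -> halt
Total steps = 10

10


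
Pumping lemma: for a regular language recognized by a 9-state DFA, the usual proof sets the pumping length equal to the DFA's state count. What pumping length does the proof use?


Pumping lemma for regular languages (standard proof):
Take p = |Q|, the number of DFA states.
Any string of length >= |Q| passes through |Q|+1 states while reading its first |Q| symbols,
so by pigeonhole some state repeats, giving the loop that can be pumped.
Here |Q| = 9
Therefore the proof uses p = 9

9


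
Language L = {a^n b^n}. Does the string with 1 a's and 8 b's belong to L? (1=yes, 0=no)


Language requires equal numbers of a's and b's
PDA pushes for each 'a', pops for each 'b'
Number of a's = 1
Number of b's = 8
1 != 8 -> Reject

0


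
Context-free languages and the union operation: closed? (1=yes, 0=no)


CFL closure properties:
  Closed under: union, concatenation, Kleene star
  NOT closed under: intersection, complement
Operation 'union' is in closed list -> Yes (closed)

1


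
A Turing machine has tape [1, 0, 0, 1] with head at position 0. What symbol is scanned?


Tape: [1, 0, 0, 1]
Positions: 0 1 2 3
Values:    1 0 0 1
Head at position 0
tape[0] = 1

1


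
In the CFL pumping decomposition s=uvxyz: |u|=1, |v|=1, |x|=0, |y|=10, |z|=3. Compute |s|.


|s| = |u| + |v| + |x| + |y| + |z|
= 1 + 1 + 0 + 10 + 3
= 2 + 0 + 13
= 2 + 13
= 15

15


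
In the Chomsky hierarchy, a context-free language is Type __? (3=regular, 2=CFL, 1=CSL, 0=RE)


Chomsky hierarchy levels:
  Type 3: Regular (DFA/NFA/regex)
  Type 2: Context-free (PDA)
  Type 1: Context-sensitive
  Type 0: Recursively enumerable (TM)
'context-free' corresponds to Type 2

2


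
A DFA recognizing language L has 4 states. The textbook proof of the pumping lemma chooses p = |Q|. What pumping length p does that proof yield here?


Pumping lemma for regular languages (standard proof):
Take p = |Q|, the number of DFA states.
Any string of length >= |Q| passes through |Q|+1 states while reading its first |Q| symbols,
so by pigeonhole some state repeats, giving the loop that can be pumped.
Here |Q| = 4
Therefore the proof uses p = 4

4


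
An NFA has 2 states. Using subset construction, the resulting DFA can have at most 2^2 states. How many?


NFA has 2 states
Subset construction: each DFA state = subset of NFA states
Maximum subsets = 2^2
2^2 = 4

4


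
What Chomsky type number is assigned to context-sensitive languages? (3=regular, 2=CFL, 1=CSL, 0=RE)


Chomsky hierarchy levels:
  Type 3: Regular (DFA/NFA/regex)
  Type 2: Context-free (PDA)
  Type 1: Context-sensitive
  Type 0: Recursively enumerable (TM)
'context-sensitive' corresponds to Type 1

1


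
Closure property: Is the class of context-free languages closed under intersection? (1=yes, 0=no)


CFL closure properties:
  Closed under: union, concatenation, Kleene star
  NOT closed under: intersection, complement
Operation 'intersection' is in not-closed list -> No (not closed)

0


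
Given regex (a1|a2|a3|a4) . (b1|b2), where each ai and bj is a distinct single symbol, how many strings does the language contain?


First group: 4 alternatives
Second group: 2 alternatives
Concatenation: each choice from group 1 pairs with each from group 2
Total = 4 x 2 = 8

8


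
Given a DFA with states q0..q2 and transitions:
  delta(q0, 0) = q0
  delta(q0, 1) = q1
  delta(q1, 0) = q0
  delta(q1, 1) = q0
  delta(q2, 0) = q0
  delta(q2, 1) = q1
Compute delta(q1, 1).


Looking up transition function:
delta(q1, 1) in the table
Row: q1, Column: 1
Result: q0

q0


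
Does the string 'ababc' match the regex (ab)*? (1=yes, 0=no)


Pattern: (ab)*
String: 'ababc'
Pattern requires: zero or more repetitions of 'ab'
Length 5 is odd -> cannot be (ab)* -> no match
Result: 0

0


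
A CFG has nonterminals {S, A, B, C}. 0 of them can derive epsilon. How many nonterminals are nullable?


Nonterminals: {S, A, B, C}
A nonterminal is nullable if it can derive epsilon
Counting nullable nonterminals: 0
Total nullable = 0

0


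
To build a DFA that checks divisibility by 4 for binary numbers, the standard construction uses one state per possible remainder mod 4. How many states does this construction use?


Divisibility by 4 is tracked via the remainder mod 4: 0, 1, ..., 3
The construction assigns one state to each remainder
Number of remainders = 4

4


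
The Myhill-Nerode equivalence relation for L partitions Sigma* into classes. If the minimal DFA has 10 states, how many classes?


Myhill-Nerode theorem:
Number of equivalence classes = number of states in minimal DFA
Minimal DFA states = 10
Therefore equivalence classes = 10

10


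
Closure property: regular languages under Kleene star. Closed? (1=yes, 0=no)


Regular languages are closed under:
- Union (DFA product construction)
- Intersection (DFA product construction)
- Complement (swap accept/reject states)
- Concatenation (NFA construction)
- Kleene star (NFA construction)
Kleene star is in this list
Therefore: closed

1


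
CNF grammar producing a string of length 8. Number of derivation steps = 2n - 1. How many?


Chomsky Normal Form derivation:
String length n = 8
Each step either:
  - Splits a nonterminal into two (n-1 such steps)
  - Converts a nonterminal to terminal (n such steps)
Total = (n-1) + n = 2n - 1
= 2(8) - 1
= 16 - 1
= 15

15


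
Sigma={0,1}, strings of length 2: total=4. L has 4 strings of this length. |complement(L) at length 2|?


Alphabet: {0,1}
String length: 2
Total strings of length 2 = 2^2 = 4
Strings in L = 4
Complement = total - |L|
= 4 - 4
= 0

0


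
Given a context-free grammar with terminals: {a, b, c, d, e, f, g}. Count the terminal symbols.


Terminal symbols: a, b, c, d, e, f, g
Counting each: a (#1), b (#2), c (#3), d (#4), e (#5), f (#6), g (#7)
Total = 7

7


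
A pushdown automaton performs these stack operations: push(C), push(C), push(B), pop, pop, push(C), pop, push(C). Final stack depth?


Tracing stack operations:
  push(C) -> stack = [C], depth=1
  push(C) -> stack = [C,C], depth=2
  push(B) -> stack = [C,C,B], depth=3
  pop -> removed B, stack = [C,C], depth=2
  pop -> removed C, stack = [C], depth=1
  push(C) -> stack = [C,C], depth=2
  pop -> removed C, stack = [C], depth=1
  push(C) -> stack = [C,C], depth=2
Final depth = 2

2


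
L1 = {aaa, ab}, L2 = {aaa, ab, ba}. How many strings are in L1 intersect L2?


L1 = {aaa, ab}
L2 = {aaa, ab, ba}
Checking each string in L1 against L2:
  'aaa': in L2? Yes
  'ab': in L2? Yes
Intersection = {aaa, ab}
|L1 ∩ L2| = 2

2


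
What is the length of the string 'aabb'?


String: 'aabb'
Counting characters:
  'a' appears 2 time(s)
  'b' appears 2 time(s)
Total length = 2 + 2 = 4

4


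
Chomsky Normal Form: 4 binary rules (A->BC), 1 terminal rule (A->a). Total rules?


CNF allows two rule forms:
  A -> BC (binary): 4 rules
  A -> a (terminal): 1 rule
Total = 4 + 1 = 5

5


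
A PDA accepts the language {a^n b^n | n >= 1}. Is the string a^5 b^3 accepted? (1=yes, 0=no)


Language requires equal numbers of a's and b's
PDA pushes for each 'a', pops for each 'b'
Number of a's = 5
Number of b's = 3
5 != 3 -> Reject

0


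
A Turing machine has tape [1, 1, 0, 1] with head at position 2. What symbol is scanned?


Tape: [1, 1, 0, 1]
Positions: 0 1 2 3
Values:    1 1 0 1
Head at position 2
tape[2] = 0

0


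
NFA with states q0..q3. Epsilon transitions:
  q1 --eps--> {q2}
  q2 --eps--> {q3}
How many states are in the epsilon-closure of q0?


Starting from q0
Initialize closure = {q0}
q0 has no outgoing epsilon transitions -> nothing to add
Final closure: {q0}
Size = 1

1


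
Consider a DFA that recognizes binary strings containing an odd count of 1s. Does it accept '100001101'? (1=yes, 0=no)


DFA has 2 states: q_even (start, accept=no) and q_odd
Processing string '100001101' character by character:
  Position 0: read '1', 1-count=1 -> q_odd
  Position 1: read '0', 1-count=1 -> q_odd (no change)
  Position 2: read '0', 1-count=1 -> q_odd (no change)
  Position 3: read '0', 1-count=1 -> q_odd (no change)
  Position 4: read '0', 1-count=1 -> q_odd (no change)
  Position 5: read '1', 1-count=2 -> q_even
  Position 6: read '1', 1-count=3 -> q_odd
  Position 7: read '0', 1-count=3 -> q_odd (no change)
  Position 8: read '1', 1-count=4 -> q_even
Final state: q_even, total 1s = 4 (even); the DFA requires an odd count -> reject

0


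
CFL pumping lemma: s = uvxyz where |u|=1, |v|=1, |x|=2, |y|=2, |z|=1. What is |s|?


|s| = |u| + |v| + |x| + |y| + |z|
= 1 + 1 + 2 + 2 + 1
= 2 + 2 + 3
= 4 + 3
= 7

7


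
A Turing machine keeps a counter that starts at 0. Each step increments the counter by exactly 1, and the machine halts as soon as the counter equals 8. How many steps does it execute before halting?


Counter starts at 0. Counting sequence:
  Step 1: counter = 1
  Step 2: counter = 2
  Step 3: counter = 3
  Step 4: counter = 4
  Step 5: counter = 5
  Step 6: counter = 6
  Step 7: counter = 7
  Step 8: counter = 8
Counter reached 8 -> halt
Total steps = 8

8


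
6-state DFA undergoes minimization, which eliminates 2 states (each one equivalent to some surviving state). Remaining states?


Original DFA: 6 states
Redundant states removed: 2
Minimized states = original - removed
= 6 - 2
= 4

4


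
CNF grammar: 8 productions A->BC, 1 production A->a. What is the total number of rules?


CNF allows two rule forms:
  A -> BC (binary): 8 rules
  A -> a (terminal): 1 rule
Total = 8 + 1 = 9

9


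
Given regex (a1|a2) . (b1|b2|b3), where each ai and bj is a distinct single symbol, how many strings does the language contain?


First group: 2 alternatives
Second group: 3 alternatives
Concatenation: each choice from group 1 pairs with each from group 2
Total = 2 x 3 = 6

6


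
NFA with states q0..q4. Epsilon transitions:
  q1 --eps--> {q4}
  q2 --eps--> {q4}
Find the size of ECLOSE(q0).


Starting from q0
Initialize closure = {q0}
q0 has no outgoing epsilon transitions -> nothing to add
Final closure: {q0}
Size = 1

1


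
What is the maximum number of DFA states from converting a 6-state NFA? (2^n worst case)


NFA has 6 states
Subset construction: each DFA state = subset of NFA states
Maximum subsets = 2^6
2^6 = 64

64


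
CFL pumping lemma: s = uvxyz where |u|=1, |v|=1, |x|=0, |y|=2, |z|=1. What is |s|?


|s| = |u| + |v| + |x| + |y| + |z|
= 1 + 1 + 0 + 2 + 1
= 2 + 0 + 3
= 2 + 3
= 5

5


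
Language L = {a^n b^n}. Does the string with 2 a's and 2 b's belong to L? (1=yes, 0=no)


Language requires equal numbers of a's and b's
PDA pushes for each 'a', pops for each 'b'
Number of a's = 2
Number of b's = 2
2 == 2 -> Accept

1


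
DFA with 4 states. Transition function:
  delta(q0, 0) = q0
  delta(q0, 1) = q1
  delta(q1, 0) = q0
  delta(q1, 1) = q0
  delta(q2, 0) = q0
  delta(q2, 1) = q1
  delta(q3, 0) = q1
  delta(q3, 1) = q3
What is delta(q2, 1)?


Looking up transition function:
delta(q2, 1) in the table
Row: q2, Column: 1
Result: q1

q1


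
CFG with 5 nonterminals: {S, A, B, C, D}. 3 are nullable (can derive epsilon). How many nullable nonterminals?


Nonterminals: {S, A, B, C, D}
A nonterminal is nullable if it can derive epsilon
Counting nullable nonterminals: 3
Total nullable = 3

3


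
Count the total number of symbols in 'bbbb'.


String: 'bbbb'
Counting characters:
  'b' appears 4 time(s)
Total length = 0 + 4 = 4

4


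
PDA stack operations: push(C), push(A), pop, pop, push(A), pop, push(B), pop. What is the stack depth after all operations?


Tracing stack operations:
  push(C) -> stack = [C], depth=1
  push(A) -> stack = [C,A], depth=2
  pop -> removed A, stack = [C], depth=1
  pop -> removed C, stack = [], depth=0
  push(A) -> stack = [A], depth=1
  pop -> removed A, stack = [], depth=0
  push(B) -> stack = [B], depth=1
  pop -> removed B, stack = [], depth=0
Final depth = 0

0


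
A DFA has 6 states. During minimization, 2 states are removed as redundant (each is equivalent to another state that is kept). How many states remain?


Original DFA: 6 states
Redundant states removed: 2
Minimized states = original - removed
= 6 - 2
= 4

4


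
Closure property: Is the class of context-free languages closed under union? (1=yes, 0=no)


CFL closure properties:
  Closed under: union, concatenation, Kleene star
  NOT closed under: intersection, complement
Operation 'union' is in closed list -> Yes (closed)

1


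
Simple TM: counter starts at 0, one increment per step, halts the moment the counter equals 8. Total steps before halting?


Counter starts at 0. Counting sequence:
  Step 1: counter = 1
  Step 2: counter = 2
  Step 3: counter = 3
  Step 4: counter = 4
  Step 5: counter = 5
  Step 6: counter = 6
  Step 7: counter = 7
  Step 8: counter = 8
Counter reached 8 -> halt
Total steps = 8

8


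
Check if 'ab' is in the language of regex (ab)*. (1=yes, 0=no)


Pattern: (ab)*
String: 'ab'
Pattern requires: zero or more repetitions of 'ab'
Pairs: ['ab']
All pairs are 'ab'? Yes
Result: 1

1


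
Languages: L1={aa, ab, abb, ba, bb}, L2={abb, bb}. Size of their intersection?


L1 = {aa, ab, abb, ba, bb}
L2 = {abb, bb}
Checking each string in L1 against L2:
  'aa': in L2? No
  'ab': in L2? No
  'abb': in L2? Yes
  'ba': in L2? No
  'bb': in L2? Yes
Intersection = {abb, bb}
|L1 ∩ L2| = 2

2


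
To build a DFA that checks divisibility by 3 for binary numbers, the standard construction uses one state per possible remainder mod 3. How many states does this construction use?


Divisibility by 3 is tracked via the remainder mod 3: 0, 1, ..., 2
The construction assigns one state to each remainder
Number of remainders = 3

3


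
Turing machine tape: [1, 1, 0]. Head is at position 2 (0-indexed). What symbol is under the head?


Tape: [1, 1, 0]
Positions: 0 1 2
Values:    1 1 0
Head at position 2
tape[2] = 0

0


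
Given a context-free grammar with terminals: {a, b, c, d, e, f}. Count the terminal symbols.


Terminal symbols: a, b, c, d, e, f
Counting each: a (#1), b (#2), c (#3), d (#4), e (#5), f (#6)
Total = 6

6


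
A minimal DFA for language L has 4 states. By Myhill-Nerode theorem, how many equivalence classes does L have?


Myhill-Nerode theorem:
Number of equivalence classes = number of states in minimal DFA
Minimal DFA states = 4
Therefore equivalence classes = 4

4


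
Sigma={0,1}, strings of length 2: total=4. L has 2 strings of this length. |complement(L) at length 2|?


Alphabet: {0,1}
String length: 2
Total strings of length 2 = 2^2 = 4
Strings in L = 2
Complement = total - |L|
= 4 - 2
= 2

2


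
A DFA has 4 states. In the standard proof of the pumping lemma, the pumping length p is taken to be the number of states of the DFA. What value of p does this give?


Pumping lemma for regular languages (standard proof):
Take p = |Q|, the number of DFA states.
Any string of length >= |Q| passes through |Q|+1 states while reading its first |Q| symbols,
so by pigeonhole some state repeats, giving the loop that can be pumped.
Here |Q| = 4
Therefore the proof uses p = 4

4


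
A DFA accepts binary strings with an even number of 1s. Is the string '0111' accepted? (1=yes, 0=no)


DFA has 2 states: q_even (start, accept=yes) and q_odd
Processing string '0111' character by character:
  Position 0: read '0', 1-count=0 -> q_even (no change)
  Position 1: read '1', 1-count=1 -> q_odd
  Position 2: read '1', 1-count=2 -> q_even
  Position 3: read '1', 1-count=3 -> q_odd
Final state: q_odd, total 1s = 3 (odd); the DFA requires an even count -> reject

0


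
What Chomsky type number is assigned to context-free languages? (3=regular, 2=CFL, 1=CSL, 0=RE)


Chomsky hierarchy levels:
  Type 3: Regular (DFA/NFA/regex)
  Type 2: Context-free (PDA)
  Type 1: Context-sensitive
  Type 0: Recursively enumerable (TM)
'context-free' corresponds to Type 2

2


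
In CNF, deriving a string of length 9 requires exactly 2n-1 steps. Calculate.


Chomsky Normal Form derivation:
String length n = 9
Each step either:
  - Splits a nonterminal into two (n-1 such steps)
  - Converts a nonterminal to terminal (n such steps)
Total = (n-1) + n = 2n - 1
= 2(9) - 1
= 18 - 1
= 17

17


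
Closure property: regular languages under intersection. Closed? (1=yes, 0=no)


Regular languages are closed under:
- Union (DFA product construction)
- Intersection (DFA product construction)
- Complement (swap accept/reject states)
- Concatenation (NFA construction)
- Kleene star (NFA construction)
intersection is in this list
Therefore: closed

1


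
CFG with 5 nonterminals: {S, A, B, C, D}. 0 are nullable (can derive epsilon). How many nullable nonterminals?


Nonterminals: {S, A, B, C, D}
A nonterminal is nullable if it can derive epsilon
Counting nullable nonterminals: 0
Total nullable = 0

0


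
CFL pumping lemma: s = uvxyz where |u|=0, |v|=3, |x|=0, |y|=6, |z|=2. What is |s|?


|s| = |u| + |v| + |x| + |y| + |z|
= 0 + 3 + 0 + 6 + 2
= 3 + 0 + 8
= 3 + 8
= 11

11


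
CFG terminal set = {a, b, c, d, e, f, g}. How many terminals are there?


Terminal symbols: a, b, c, d, e, f, g
Counting each: a (#1), b (#2), c (#3), d (#4), e (#5), f (#6), g (#7)
Total = 7

7


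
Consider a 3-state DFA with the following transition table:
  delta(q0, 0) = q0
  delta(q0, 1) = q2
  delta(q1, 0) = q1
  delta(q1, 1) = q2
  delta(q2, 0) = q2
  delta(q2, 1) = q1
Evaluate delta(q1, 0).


Looking up transition function:
delta(q1, 0) in the table
Row: q1, Column: 0
Result: q1

q1


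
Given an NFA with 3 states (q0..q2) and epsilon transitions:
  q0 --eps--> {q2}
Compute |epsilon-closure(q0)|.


Starting from q0
Initialize closure = {q0}
Follow epsilon from q0 -> add q2
Final closure: {q0, q2}
Size = 2

2


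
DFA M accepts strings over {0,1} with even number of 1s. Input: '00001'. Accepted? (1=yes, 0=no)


DFA has 2 states: q_even (start, accept=yes) and q_odd
Processing string '00001' character by character:
  Position 0: read '0', 1-count=0 -> q_even (no change)
  Position 1: read '0', 1-count=0 -> q_even (no change)
  Position 2: read '0', 1-count=0 -> q_even (no change)
  Position 3: read '0', 1-count=0 -> q_even (no change)
  Position 4: read '1', 1-count=1 -> q_odd
Final state: q_odd, total 1s = 1 (odd); the DFA requires an even count -> reject

0


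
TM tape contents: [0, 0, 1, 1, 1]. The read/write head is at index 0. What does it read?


Tape: [0, 0, 1, 1, 1]
Positions: 0 1 2 3 4
Values:    0 0 1 1 1
Head at position 0
tape[0] = 0

0


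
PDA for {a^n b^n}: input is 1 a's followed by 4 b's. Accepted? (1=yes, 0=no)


Language requires equal numbers of a's and b's
PDA pushes for each 'a', pops for each 'b'
Number of a's = 1
Number of b's = 4
1 != 4 -> Reject

0


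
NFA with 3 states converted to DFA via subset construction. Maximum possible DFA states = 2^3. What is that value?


NFA has 3 states
Subset construction: each DFA state = subset of NFA states
Maximum subsets = 2^3
2^3 = 8

8


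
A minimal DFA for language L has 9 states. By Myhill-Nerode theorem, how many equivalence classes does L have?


Myhill-Nerode theorem:
Number of equivalence classes = number of states in minimal DFA
Minimal DFA states = 9
Therefore equivalence classes = 9

9


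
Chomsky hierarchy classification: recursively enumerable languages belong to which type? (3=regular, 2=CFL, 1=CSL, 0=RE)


Chomsky hierarchy levels:
  Type 3: Regular (DFA/NFA/regex)
  Type 2: Context-free (PDA)
  Type 1: Context-sensitive
  Type 0: Recursively enumerable (TM)
'recursively enumerable' corresponds to Type 0

0


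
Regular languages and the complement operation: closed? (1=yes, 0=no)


Regular languages are closed under all standard operations:
- Union: Yes (product construction)
- Intersection: Yes (product construction)
- Complement: Yes (swap accept/reject)
- Concatenation: Yes (NFA construction)
Operation: complement -> Closed

1


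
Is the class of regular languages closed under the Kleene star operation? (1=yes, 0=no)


Regular languages are closed under:
- Union (DFA product construction)
- Intersection (DFA product construction)
- Complement (swap accept/reject states)
- Concatenation (NFA construction)
- Kleene star (NFA construction)
Kleene star is in this list
Therefore: closed

1


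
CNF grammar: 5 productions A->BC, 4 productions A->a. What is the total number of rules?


CNF allows two rule forms:
  A -> BC (binary): 5 rules
  A -> a (terminal): 4 rules
Total = 5 + 4 = 9

9


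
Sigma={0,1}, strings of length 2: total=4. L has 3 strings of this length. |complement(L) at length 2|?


Alphabet: {0,1}
String length: 2
Total strings of length 2 = 2^2 = 4
Strings in L = 3
Complement = total - |L|
= 4 - 3
= 1

1


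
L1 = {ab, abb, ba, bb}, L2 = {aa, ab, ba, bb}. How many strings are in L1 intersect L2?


L1 = {ab, abb, ba, bb}
L2 = {aa, ab, ba, bb}
Checking each string in L1 against L2:
  'ab': in L2? Yes
  'abb': in L2? No
  'ba': in L2? Yes
  'bb': in L2? Yes
Intersection = {ab, ba, bb}
|L1 ∩ L2| = 3

3


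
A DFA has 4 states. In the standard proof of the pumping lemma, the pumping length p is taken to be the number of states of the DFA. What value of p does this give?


Pumping lemma for regular languages (standard proof):
Take p = |Q|, the number of DFA states.
Any string of length >= |Q| passes through |Q|+1 states while reading its first |Q| symbols,
so by pigeonhole some state repeats, giving the loop that can be pumped.
Here |Q| = 4
Therefore the proof uses p = 4

4


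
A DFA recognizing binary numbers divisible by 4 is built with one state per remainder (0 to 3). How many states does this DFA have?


Divisibility by 4 is tracked via the remainder mod 4: 0, 1, ..., 3
The construction assigns one state to each remainder
Number of remainders = 4

4


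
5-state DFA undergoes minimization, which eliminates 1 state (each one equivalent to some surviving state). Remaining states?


Original DFA: 5 states
Redundant states removed: 1
Minimized states = original - removed
= 5 - 1
= 4

4


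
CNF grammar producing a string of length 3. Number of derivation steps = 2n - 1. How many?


Chomsky Normal Form derivation:
String length n = 3
Each step either:
  - Splits a nonterminal into two (n-1 such steps)
  - Converts a nonterminal to terminal (n such steps)
Total = (n-1) + n = 2n - 1
= 2(3) - 1
= 6 - 1
= 5

5


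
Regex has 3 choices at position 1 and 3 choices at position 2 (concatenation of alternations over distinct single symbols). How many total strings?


First group: 3 alternatives
Second group: 3 alternatives
Concatenation: each choice from group 1 pairs with each from group 2
Total = 3 x 3 = 9

9


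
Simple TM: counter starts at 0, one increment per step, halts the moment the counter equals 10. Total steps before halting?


Counter starts at 0. Counting sequence:
  Step 1: counter = 1
  Step 2: counter = 2
  Step 3: counter = 3
  Step 4: counter = 4
  Step 5: counter = 5
  Step 6: counter = 6
  ...
  Step 10: counter = 10
Counter reached 10 -> halt
Total steps = 10

10


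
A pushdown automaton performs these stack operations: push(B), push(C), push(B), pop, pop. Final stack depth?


Tracing stack operations:
  push(B) -> stack = [B], depth=1
  push(C) -> stack = [B,C], depth=2
  push(B) -> stack = [B,C,B], depth=3
  pop -> removed B, stack = [B,C], depth=2
  pop -> removed C, stack = [B], depth=1
Final depth = 1

1


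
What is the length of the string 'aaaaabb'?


String: 'aaaaabb'
Counting characters:
  'a' appears 5 time(s)
  'b' appears 2 time(s)
Total length = 5 + 2 = 7

7


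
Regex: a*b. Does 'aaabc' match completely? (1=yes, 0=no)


Pattern: a*b
String: 'aaabc'
Pattern requires: zero or more 'a's followed by exactly one 'b'
Found 3 leading 'a's
Remaining: 'bc'
Remaining is not 'b' -> no match
Result: 0

0


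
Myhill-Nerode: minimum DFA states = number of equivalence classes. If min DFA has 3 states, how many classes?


Myhill-Nerode theorem:
Number of equivalence classes = number of states in minimal DFA
Minimal DFA states = 3
Therefore equivalence classes = 3

3


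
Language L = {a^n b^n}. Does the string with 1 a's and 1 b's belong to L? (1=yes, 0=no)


Language requires equal numbers of a's and b's
PDA pushes for each 'a', pops for each 'b'
Number of a's = 1
Number of b's = 1
1 == 1 -> Accept

1


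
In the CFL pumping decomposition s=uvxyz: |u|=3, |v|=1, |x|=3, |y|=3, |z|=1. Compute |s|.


|s| = |u| + |v| + |x| + |y| + |z|
= 3 + 1 + 3 + 3 + 1
= 4 + 3 + 4
= 7 + 4
= 11

11


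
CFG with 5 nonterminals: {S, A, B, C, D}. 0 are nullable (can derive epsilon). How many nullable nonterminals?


Nonterminals: {S, A, B, C, D}
A nonterminal is nullable if it can derive epsilon
Counting nullable nonterminals: 0
Total nullable = 0

0


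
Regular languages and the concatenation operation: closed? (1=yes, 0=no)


Regular languages are closed under all standard operations:
- Union: Yes (product construction)
- Intersection: Yes (product construction)
- Complement: Yes (swap accept/reject)
- Concatenation: Yes (NFA construction)
Operation: concatenation -> Closed

1


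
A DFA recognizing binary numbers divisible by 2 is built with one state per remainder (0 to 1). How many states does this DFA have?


Divisibility by 2 is tracked via the remainder mod 2: 0, 1, ..., 1
The construction assigns one state to each remainder
Number of remainders = 2

2


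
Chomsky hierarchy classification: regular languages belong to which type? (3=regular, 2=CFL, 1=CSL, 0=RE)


Chomsky hierarchy levels:
  Type 3: Regular (DFA/NFA/regex)
  Type 2: Context-free (PDA)
  Type 1: Context-sensitive
  Type 0: Recursively enumerable (TM)
'regular' corresponds to Type 3

3


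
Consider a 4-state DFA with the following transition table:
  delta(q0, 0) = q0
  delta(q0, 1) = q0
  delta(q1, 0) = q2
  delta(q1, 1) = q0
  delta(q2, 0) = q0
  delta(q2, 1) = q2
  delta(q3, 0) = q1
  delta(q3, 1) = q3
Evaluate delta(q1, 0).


Looking up transition function:
delta(q1, 0) in the table
Row: q1, Column: 0
Result: q2

q2


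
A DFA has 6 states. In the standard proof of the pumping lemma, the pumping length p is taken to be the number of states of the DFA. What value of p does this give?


Pumping lemma for regular languages (standard proof):
Take p = |Q|, the number of DFA states.
Any string of length >= |Q| passes through |Q|+1 states while reading its first |Q| symbols,
so by pigeonhole some state repeats, giving the loop that can be pumped.
Here |Q| = 6
Therefore the proof uses p = 6

6


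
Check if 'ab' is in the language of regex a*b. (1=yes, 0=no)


Pattern: a*b
String: 'ab'
Pattern requires: zero or more 'a's followed by exactly one 'b'
Found 1 leading 'a's
Remaining: 'b'
Remaining is exactly 'b' -> match
Result: 1

1
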